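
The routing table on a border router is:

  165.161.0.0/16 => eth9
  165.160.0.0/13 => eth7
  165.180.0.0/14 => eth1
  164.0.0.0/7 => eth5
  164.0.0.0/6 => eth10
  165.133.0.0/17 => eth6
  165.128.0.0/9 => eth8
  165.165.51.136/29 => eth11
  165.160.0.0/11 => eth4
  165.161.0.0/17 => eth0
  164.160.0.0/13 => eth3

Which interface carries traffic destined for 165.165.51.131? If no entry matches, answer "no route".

Routes whose prefix contains 165.165.51.131:
  164.0.0.0/6 (164.0.0.0 - 167.255.255.255) -> eth10
  164.0.0.0/7 (164.0.0.0 - 165.255.255.255) -> eth5
  165.128.0.0/9 (165.128.0.0 - 165.255.255.255) -> eth8
  165.160.0.0/11 (165.160.0.0 - 165.191.255.255) -> eth4
  165.160.0.0/13 (165.160.0.0 - 165.167.255.255) -> eth7
More-specific entries that do NOT match:
  165.165.51.136/29 (165.165.51.136 - 165.165.51.143) does not contain 165.165.51.131
  165.133.0.0/17 (165.133.0.0 - 165.133.127.255) does not contain 165.165.51.131
  165.161.0.0/17 (165.161.0.0 - 165.161.127.255) does not contain 165.165.51.131
  165.161.0.0/16 (165.161.0.0 - 165.161.255.255) does not contain 165.165.51.131
  165.180.0.0/14 (165.180.0.0 - 165.183.255.255) does not contain 165.165.51.131
Longest matching prefix is /13 -> interface eth7.

eth7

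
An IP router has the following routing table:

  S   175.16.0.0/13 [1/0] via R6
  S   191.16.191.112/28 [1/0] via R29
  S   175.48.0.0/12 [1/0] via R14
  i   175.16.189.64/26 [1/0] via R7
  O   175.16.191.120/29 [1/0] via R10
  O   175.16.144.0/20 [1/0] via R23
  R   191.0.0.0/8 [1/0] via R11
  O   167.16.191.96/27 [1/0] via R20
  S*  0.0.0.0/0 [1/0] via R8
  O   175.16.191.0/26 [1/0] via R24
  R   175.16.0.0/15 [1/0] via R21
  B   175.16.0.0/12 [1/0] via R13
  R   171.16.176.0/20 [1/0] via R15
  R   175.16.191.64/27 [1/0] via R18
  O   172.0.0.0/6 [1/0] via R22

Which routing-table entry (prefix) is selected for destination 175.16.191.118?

Entries matching 175.16.191.118:
  0.0.0.0/0 (default, matches everything)
  172.0.0.0/6 (172.0.0.0 - 175.255.255.255)
  175.16.0.0/12 (175.16.0.0 - 175.31.255.255)
  175.16.0.0/13 (175.16.0.0 - 175.23.255.255)
  175.16.0.0/15 (175.16.0.0 - 175.17.255.255)
Most specific is 175.16.0.0/15.

175.16.0.0/15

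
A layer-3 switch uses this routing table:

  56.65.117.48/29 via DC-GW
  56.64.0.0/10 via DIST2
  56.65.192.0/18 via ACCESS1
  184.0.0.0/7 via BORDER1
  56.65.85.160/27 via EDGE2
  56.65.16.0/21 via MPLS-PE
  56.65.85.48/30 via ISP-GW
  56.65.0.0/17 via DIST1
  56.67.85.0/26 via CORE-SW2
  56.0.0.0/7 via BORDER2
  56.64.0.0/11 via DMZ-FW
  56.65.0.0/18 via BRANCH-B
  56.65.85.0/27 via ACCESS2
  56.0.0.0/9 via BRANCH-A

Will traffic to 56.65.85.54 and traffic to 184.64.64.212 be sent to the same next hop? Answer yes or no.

no

56.65.85.54: longest match 56.65.0.0/17 -> DIST1
184.64.64.212: longest match 184.0.0.0/7 -> BORDER1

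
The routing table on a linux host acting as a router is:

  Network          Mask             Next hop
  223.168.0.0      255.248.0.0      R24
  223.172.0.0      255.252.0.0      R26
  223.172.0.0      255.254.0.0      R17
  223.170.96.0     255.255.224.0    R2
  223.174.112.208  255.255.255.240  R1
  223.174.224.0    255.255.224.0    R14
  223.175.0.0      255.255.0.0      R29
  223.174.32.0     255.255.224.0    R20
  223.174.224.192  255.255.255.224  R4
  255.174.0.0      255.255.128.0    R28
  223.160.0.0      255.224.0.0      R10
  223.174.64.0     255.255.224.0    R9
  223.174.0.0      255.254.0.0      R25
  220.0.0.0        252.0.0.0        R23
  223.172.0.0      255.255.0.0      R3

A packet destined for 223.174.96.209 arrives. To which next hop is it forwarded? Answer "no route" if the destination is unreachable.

Routes whose prefix contains 223.174.96.209:
  220.0.0.0/6 (220.0.0.0 - 223.255.255.255) -> R23
  223.160.0.0/11 (223.160.0.0 - 223.191.255.255) -> R10
  223.168.0.0/13 (223.168.0.0 - 223.175.255.255) -> R24
  223.172.0.0/14 (223.172.0.0 - 223.175.255.255) -> R26
  223.174.0.0/15 (223.174.0.0 - 223.175.255.255) -> R25
More-specific entries that do NOT match:
  223.174.112.208/28 (223.174.112.208 - 223.174.112.223) does not contain 223.174.96.209
  223.174.224.192/27 (223.174.224.192 - 223.174.224.223) does not contain 223.174.96.209
  223.170.96.0/19 (223.170.96.0 - 223.170.127.255) does not contain 223.174.96.209
  223.174.224.0/19 (223.174.224.0 - 223.174.255.255) does not contain 223.174.96.209
  223.174.32.0/19 (223.174.32.0 - 223.174.63.255) does not contain 223.174.96.209
  223.174.64.0/19 (223.174.64.0 - 223.174.95.255) does not contain 223.174.96.209
  255.174.0.0/17 (255.174.0.0 - 255.174.127.255) does not contain 223.174.96.209
  223.175.0.0/16 (223.175.0.0 - 223.175.255.255) does not contain 223.174.96.209
  223.172.0.0/16 (223.172.0.0 - 223.172.255.255) does not contain 223.174.96.209
Longest matching prefix is /15 -> next hop R25.

R25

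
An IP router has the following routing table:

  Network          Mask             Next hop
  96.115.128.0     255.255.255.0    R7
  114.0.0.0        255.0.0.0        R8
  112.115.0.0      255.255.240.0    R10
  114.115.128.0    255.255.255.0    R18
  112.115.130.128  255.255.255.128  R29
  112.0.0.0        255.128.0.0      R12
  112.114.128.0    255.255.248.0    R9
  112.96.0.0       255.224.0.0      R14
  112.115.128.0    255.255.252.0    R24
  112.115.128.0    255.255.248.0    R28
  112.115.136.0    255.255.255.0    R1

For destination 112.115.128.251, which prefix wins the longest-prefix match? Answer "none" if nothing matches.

Entries matching 112.115.128.251:
  112.0.0.0/9 (112.0.0.0 - 112.127.255.255)
  112.96.0.0/11 (112.96.0.0 - 112.127.255.255)
  112.115.128.0/21 (112.115.128.0 - 112.115.135.255)
  112.115.128.0/22 (112.115.128.0 - 112.115.131.255)
Most specific is 112.115.128.0/22.

112.115.128.0/22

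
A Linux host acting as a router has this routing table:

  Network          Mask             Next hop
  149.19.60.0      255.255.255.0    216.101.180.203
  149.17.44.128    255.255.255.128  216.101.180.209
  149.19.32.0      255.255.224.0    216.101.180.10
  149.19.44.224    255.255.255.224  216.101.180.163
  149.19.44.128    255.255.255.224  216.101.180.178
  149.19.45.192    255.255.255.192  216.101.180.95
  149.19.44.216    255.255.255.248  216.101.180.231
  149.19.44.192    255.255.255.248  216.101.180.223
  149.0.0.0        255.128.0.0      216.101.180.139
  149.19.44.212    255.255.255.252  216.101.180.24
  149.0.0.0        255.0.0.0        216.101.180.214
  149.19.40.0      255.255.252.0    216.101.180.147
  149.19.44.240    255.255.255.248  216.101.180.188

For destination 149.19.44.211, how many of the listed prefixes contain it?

Prefixes containing 149.19.44.211:
  149.0.0.0/8 (149.0.0.0 - 149.255.255.255)
  149.0.0.0/9 (149.0.0.0 - 149.127.255.255)
  149.19.32.0/19 (149.19.32.0 - 149.19.63.255)
Total matching entries: 3.

3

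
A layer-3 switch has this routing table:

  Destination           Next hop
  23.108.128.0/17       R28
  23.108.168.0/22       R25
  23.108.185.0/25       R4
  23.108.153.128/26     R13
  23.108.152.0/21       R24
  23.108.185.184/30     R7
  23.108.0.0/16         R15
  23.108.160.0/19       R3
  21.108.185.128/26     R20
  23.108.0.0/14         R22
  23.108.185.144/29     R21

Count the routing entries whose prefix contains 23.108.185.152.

Prefixes containing 23.108.185.152:
  23.108.0.0/14 (23.108.0.0 - 23.111.255.255)
  23.108.0.0/16 (23.108.0.0 - 23.108.255.255)
  23.108.128.0/17 (23.108.128.0 - 23.108.255.255)
  23.108.160.0/19 (23.108.160.0 - 23.108.191.255)
Total matching entries: 4.

4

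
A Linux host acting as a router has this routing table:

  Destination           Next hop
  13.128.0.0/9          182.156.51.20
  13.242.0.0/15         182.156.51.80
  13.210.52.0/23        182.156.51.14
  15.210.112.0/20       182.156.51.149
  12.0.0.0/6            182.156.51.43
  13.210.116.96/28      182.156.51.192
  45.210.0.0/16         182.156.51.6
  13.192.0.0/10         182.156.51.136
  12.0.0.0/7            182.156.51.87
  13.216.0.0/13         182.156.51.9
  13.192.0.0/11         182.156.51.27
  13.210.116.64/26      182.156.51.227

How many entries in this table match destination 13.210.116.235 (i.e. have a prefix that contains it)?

Prefixes containing 13.210.116.235:
  12.0.0.0/6 (12.0.0.0 - 15.255.255.255)
  12.0.0.0/7 (12.0.0.0 - 13.255.255.255)
  13.128.0.0/9 (13.128.0.0 - 13.255.255.255)
  13.192.0.0/10 (13.192.0.0 - 13.255.255.255)
  13.192.0.0/11 (13.192.0.0 - 13.223.255.255)
Total matching entries: 5.

5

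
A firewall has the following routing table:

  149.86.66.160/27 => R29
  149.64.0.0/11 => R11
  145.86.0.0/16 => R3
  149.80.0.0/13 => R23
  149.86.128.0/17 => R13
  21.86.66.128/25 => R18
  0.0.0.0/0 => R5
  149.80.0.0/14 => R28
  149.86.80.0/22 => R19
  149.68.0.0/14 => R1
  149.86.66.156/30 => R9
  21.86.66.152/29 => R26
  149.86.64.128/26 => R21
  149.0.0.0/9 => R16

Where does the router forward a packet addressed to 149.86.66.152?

R23

Routes whose prefix contains 149.86.66.152:
  0.0.0.0/0 (default, matches everything) -> R5
  149.0.0.0/9 (149.0.0.0 - 149.127.255.255) -> R16
  149.64.0.0/11 (149.64.0.0 - 149.95.255.255) -> R11
  149.80.0.0/13 (149.80.0.0 - 149.87.255.255) -> R23
More-specific entries that do NOT match:
  149.86.66.156/30 (149.86.66.156 - 149.86.66.159) does not contain 149.86.66.152
  21.86.66.152/29 (21.86.66.152 - 21.86.66.159) does not contain 149.86.66.152
  149.86.66.160/27 (149.86.66.160 - 149.86.66.191) does not contain 149.86.66.152
  149.86.64.128/26 (149.86.64.128 - 149.86.64.191) does not contain 149.86.66.152
  21.86.66.128/25 (21.86.66.128 - 21.86.66.255) does not contain 149.86.66.152
  149.86.80.0/22 (149.86.80.0 - 149.86.83.255) does not contain 149.86.66.152
  149.86.128.0/17 (149.86.128.0 - 149.86.255.255) does not contain 149.86.66.152
  145.86.0.0/16 (145.86.0.0 - 145.86.255.255) does not contain 149.86.66.152
  149.80.0.0/14 (149.80.0.0 - 149.83.255.255) does not contain 149.86.66.152
  149.68.0.0/14 (149.68.0.0 - 149.71.255.255) does not contain 149.86.66.152
Longest matching prefix is /13 -> next hop R23.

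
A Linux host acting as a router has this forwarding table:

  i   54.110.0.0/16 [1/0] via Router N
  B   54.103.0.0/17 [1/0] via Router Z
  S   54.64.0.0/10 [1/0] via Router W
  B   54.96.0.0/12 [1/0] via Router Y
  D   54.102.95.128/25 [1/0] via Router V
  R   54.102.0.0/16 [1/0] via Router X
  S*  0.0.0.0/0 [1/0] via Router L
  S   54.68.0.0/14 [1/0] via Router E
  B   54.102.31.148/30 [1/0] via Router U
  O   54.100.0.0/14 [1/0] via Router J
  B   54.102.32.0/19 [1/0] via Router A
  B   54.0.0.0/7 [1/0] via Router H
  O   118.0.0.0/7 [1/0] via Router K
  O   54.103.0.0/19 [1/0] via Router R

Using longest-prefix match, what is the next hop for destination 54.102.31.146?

Router X

Routes whose prefix contains 54.102.31.146:
  0.0.0.0/0 (default, matches everything) -> Router L
  54.0.0.0/7 (54.0.0.0 - 55.255.255.255) -> Router H
  54.64.0.0/10 (54.64.0.0 - 54.127.255.255) -> Router W
  54.96.0.0/12 (54.96.0.0 - 54.111.255.255) -> Router Y
  54.100.0.0/14 (54.100.0.0 - 54.103.255.255) -> Router J
  54.102.0.0/16 (54.102.0.0 - 54.102.255.255) -> Router X
More-specific entries that do NOT match:
  54.102.31.148/30 (54.102.31.148 - 54.102.31.151) does not contain 54.102.31.146
  54.102.95.128/25 (54.102.95.128 - 54.102.95.255) does not contain 54.102.31.146
  54.102.32.0/19 (54.102.32.0 - 54.102.63.255) does not contain 54.102.31.146
  54.103.0.0/19 (54.103.0.0 - 54.103.31.255) does not contain 54.102.31.146
  54.103.0.0/17 (54.103.0.0 - 54.103.127.255) does not contain 54.102.31.146
Longest matching prefix is /16 -> next hop Router X.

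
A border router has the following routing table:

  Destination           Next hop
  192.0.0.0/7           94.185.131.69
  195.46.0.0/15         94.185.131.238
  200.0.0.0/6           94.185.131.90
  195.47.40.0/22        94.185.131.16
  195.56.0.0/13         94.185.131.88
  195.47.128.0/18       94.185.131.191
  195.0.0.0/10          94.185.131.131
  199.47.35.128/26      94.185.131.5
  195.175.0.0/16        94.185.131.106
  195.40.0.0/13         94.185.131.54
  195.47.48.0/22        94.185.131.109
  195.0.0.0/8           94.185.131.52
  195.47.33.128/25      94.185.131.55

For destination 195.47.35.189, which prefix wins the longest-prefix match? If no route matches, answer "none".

195.46.0.0/15

Entries matching 195.47.35.189:
  195.0.0.0/8 (195.0.0.0 - 195.255.255.255)
  195.0.0.0/10 (195.0.0.0 - 195.63.255.255)
  195.40.0.0/13 (195.40.0.0 - 195.47.255.255)
  195.46.0.0/15 (195.46.0.0 - 195.47.255.255)
Most specific is 195.46.0.0/15.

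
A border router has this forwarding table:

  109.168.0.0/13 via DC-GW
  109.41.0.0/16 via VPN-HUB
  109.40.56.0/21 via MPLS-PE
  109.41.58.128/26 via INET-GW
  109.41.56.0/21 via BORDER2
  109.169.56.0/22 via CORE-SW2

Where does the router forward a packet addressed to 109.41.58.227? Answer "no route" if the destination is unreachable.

BORDER2

Routes whose prefix contains 109.41.58.227:
  109.41.0.0/16 (109.41.0.0 - 109.41.255.255) -> VPN-HUB
  109.41.56.0/21 (109.41.56.0 - 109.41.63.255) -> BORDER2
More-specific entries that do NOT match:
  109.41.58.128/26 (109.41.58.128 - 109.41.58.191) does not contain 109.41.58.227
  109.169.56.0/22 (109.169.56.0 - 109.169.59.255) does not contain 109.41.58.227
Longest matching prefix is /21 -> next hop BORDER2.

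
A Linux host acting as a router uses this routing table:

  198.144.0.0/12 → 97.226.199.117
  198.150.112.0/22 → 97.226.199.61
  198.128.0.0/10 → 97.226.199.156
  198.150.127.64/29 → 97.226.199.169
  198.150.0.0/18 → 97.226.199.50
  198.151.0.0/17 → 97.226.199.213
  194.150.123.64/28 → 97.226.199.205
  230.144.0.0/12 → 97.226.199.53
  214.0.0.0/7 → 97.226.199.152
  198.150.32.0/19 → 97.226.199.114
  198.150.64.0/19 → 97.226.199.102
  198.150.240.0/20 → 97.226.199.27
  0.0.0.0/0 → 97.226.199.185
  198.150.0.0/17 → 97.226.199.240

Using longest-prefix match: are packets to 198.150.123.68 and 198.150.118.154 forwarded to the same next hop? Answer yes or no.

198.150.123.68: longest match 198.150.0.0/17 -> 97.226.199.240
198.150.118.154: longest match 198.150.0.0/17 -> 97.226.199.240

yes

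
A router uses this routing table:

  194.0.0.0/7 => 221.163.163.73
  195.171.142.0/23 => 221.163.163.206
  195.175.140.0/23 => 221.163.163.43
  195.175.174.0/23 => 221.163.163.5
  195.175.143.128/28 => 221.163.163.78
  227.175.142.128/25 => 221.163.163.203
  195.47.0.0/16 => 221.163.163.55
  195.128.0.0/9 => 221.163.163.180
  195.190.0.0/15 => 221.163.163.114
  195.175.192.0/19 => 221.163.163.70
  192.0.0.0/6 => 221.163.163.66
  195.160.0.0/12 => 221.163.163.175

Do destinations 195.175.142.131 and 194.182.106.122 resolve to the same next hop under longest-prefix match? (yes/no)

no

195.175.142.131: longest match 195.160.0.0/12 -> 221.163.163.175
194.182.106.122: longest match 194.0.0.0/7 -> 221.163.163.73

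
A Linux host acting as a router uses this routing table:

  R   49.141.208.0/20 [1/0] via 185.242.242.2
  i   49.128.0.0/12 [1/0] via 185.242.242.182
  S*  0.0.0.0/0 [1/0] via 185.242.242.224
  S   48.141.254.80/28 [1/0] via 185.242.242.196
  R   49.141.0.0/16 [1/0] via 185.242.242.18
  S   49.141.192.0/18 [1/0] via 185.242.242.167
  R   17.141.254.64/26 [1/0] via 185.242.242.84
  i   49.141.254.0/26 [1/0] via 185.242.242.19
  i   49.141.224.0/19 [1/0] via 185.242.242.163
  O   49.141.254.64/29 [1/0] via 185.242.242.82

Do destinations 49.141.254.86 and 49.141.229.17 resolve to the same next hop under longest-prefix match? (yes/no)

yes

49.141.254.86: longest match 49.141.224.0/19 -> 185.242.242.163
49.141.229.17: longest match 49.141.224.0/19 -> 185.242.242.163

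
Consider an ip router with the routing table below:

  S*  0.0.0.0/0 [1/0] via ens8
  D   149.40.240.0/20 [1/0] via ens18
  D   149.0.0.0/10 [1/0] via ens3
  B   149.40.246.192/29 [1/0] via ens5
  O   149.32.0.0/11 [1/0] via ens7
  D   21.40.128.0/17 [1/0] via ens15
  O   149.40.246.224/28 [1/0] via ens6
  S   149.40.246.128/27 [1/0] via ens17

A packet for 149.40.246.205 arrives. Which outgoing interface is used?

ens18

Routes whose prefix contains 149.40.246.205:
  0.0.0.0/0 (default, matches everything) -> ens8
  149.0.0.0/10 (149.0.0.0 - 149.63.255.255) -> ens3
  149.32.0.0/11 (149.32.0.0 - 149.63.255.255) -> ens7
  149.40.240.0/20 (149.40.240.0 - 149.40.255.255) -> ens18
More-specific entries that do NOT match:
  149.40.246.192/29 (149.40.246.192 - 149.40.246.199) does not contain 149.40.246.205
  149.40.246.224/28 (149.40.246.224 - 149.40.246.239) does not contain 149.40.246.205
  149.40.246.128/27 (149.40.246.128 - 149.40.246.159) does not contain 149.40.246.205
Longest matching prefix is /20 -> interface ens18.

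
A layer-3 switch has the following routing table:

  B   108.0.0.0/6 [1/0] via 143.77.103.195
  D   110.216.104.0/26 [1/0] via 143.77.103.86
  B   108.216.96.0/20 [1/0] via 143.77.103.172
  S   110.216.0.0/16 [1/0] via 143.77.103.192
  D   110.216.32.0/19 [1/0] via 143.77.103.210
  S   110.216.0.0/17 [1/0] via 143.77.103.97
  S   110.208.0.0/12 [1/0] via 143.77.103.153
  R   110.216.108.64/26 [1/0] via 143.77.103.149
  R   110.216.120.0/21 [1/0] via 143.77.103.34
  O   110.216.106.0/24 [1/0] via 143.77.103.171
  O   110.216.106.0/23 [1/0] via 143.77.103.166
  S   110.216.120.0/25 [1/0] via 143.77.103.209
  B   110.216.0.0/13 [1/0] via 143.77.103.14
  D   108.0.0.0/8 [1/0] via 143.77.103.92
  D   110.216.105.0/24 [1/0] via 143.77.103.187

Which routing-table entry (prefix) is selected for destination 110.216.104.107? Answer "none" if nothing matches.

Entries matching 110.216.104.107:
  108.0.0.0/6 (108.0.0.0 - 111.255.255.255)
  110.208.0.0/12 (110.208.0.0 - 110.223.255.255)
  110.216.0.0/13 (110.216.0.0 - 110.223.255.255)
  110.216.0.0/16 (110.216.0.0 - 110.216.255.255)
  110.216.0.0/17 (110.216.0.0 - 110.216.127.255)
Most specific is 110.216.0.0/17.

110.216.0.0/17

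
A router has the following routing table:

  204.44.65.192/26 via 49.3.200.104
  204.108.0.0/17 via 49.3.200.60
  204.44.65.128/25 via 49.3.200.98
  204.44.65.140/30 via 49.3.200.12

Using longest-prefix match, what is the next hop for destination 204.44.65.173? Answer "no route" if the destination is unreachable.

Routes whose prefix contains 204.44.65.173:
  204.44.65.128/25 (204.44.65.128 - 204.44.65.255) -> 49.3.200.98
More-specific entries that do NOT match:
  204.44.65.140/30 (204.44.65.140 - 204.44.65.143) does not contain 204.44.65.173
  204.44.65.192/26 (204.44.65.192 - 204.44.65.255) does not contain 204.44.65.173
Longest matching prefix is /25 -> next hop 49.3.200.98.

49.3.200.98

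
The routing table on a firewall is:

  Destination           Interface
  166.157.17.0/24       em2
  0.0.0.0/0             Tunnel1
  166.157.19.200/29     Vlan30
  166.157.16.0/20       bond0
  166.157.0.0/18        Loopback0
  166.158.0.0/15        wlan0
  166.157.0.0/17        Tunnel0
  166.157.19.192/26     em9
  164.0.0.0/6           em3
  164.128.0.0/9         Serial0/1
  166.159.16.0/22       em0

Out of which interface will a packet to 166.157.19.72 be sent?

bond0

Routes whose prefix contains 166.157.19.72:
  0.0.0.0/0 (default, matches everything) -> Tunnel1
  164.0.0.0/6 (164.0.0.0 - 167.255.255.255) -> em3
  166.157.0.0/17 (166.157.0.0 - 166.157.127.255) -> Tunnel0
  166.157.0.0/18 (166.157.0.0 - 166.157.63.255) -> Loopback0
  166.157.16.0/20 (166.157.16.0 - 166.157.31.255) -> bond0
More-specific entries that do NOT match:
  166.157.19.200/29 (166.157.19.200 - 166.157.19.207) does not contain 166.157.19.72
  166.157.19.192/26 (166.157.19.192 - 166.157.19.255) does not contain 166.157.19.72
  166.157.17.0/24 (166.157.17.0 - 166.157.17.255) does not contain 166.157.19.72
  166.159.16.0/22 (166.159.16.0 - 166.159.19.255) does not contain 166.157.19.72
Longest matching prefix is /20 -> interface bond0.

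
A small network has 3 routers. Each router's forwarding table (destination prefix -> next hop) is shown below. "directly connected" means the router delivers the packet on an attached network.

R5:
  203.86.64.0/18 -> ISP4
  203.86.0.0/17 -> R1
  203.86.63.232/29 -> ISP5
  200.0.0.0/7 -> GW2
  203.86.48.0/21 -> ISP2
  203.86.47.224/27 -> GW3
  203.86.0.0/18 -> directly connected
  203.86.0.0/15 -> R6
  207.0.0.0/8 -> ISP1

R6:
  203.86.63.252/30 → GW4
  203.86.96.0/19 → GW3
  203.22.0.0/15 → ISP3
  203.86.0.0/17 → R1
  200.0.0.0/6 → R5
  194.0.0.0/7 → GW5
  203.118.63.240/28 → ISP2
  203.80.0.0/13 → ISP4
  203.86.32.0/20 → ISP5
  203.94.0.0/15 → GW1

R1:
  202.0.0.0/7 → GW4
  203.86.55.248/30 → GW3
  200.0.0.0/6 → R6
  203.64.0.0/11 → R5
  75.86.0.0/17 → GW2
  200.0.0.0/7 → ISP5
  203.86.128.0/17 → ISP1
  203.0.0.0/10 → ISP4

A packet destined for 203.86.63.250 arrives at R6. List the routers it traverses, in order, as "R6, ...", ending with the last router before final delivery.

At R6: longest match for 203.86.63.250 is 203.86.0.0/17 -> R1
At R1: longest match for 203.86.63.250 is 203.64.0.0/11 -> R5
At R5: longest match for 203.86.63.250 is 203.86.0.0/18 -> directly connected

R6, R1, R5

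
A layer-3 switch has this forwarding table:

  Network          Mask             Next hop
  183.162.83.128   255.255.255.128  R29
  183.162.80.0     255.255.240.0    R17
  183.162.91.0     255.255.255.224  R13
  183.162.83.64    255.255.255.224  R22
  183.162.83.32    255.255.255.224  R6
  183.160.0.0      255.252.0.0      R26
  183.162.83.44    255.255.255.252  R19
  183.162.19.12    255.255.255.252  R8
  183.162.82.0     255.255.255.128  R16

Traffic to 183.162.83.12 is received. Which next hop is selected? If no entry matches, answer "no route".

Routes whose prefix contains 183.162.83.12:
  183.160.0.0/14 (183.160.0.0 - 183.163.255.255) -> R26
  183.162.80.0/20 (183.162.80.0 - 183.162.95.255) -> R17
More-specific entries that do NOT match:
  183.162.83.44/30 (183.162.83.44 - 183.162.83.47) does not contain 183.162.83.12
  183.162.19.12/30 (183.162.19.12 - 183.162.19.15) does not contain 183.162.83.12
  183.162.91.0/27 (183.162.91.0 - 183.162.91.31) does not contain 183.162.83.12
  183.162.83.64/27 (183.162.83.64 - 183.162.83.95) does not contain 183.162.83.12
  183.162.83.32/27 (183.162.83.32 - 183.162.83.63) does not contain 183.162.83.12
  183.162.83.128/25 (183.162.83.128 - 183.162.83.255) does not contain 183.162.83.12
  183.162.82.0/25 (183.162.82.0 - 183.162.82.127) does not contain 183.162.83.12
Longest matching prefix is /20 -> next hop R17.

R17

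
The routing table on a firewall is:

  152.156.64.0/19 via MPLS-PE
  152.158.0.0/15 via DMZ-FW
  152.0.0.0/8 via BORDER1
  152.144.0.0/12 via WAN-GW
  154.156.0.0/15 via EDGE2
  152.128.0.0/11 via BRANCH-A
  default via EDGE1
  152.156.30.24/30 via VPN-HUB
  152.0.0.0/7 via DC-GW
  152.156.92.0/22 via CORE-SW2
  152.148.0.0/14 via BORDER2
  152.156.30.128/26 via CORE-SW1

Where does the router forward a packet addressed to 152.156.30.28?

Routes whose prefix contains 152.156.30.28:
  0.0.0.0/0 (default, matches everything) -> EDGE1
  152.0.0.0/7 (152.0.0.0 - 153.255.255.255) -> DC-GW
  152.0.0.0/8 (152.0.0.0 - 152.255.255.255) -> BORDER1
  152.128.0.0/11 (152.128.0.0 - 152.159.255.255) -> BRANCH-A
  152.144.0.0/12 (152.144.0.0 - 152.159.255.255) -> WAN-GW
More-specific entries that do NOT match:
  152.156.30.24/30 (152.156.30.24 - 152.156.30.27) does not contain 152.156.30.28
  152.156.30.128/26 (152.156.30.128 - 152.156.30.191) does not contain 152.156.30.28
  152.156.92.0/22 (152.156.92.0 - 152.156.95.255) does not contain 152.156.30.28
  152.156.64.0/19 (152.156.64.0 - 152.156.95.255) does not contain 152.156.30.28
  152.158.0.0/15 (152.158.0.0 - 152.159.255.255) does not contain 152.156.30.28
  154.156.0.0/15 (154.156.0.0 - 154.157.255.255) does not contain 152.156.30.28
  152.148.0.0/14 (152.148.0.0 - 152.151.255.255) does not contain 152.156.30.28
Longest matching prefix is /12 -> next hop WAN-GW.

WAN-GW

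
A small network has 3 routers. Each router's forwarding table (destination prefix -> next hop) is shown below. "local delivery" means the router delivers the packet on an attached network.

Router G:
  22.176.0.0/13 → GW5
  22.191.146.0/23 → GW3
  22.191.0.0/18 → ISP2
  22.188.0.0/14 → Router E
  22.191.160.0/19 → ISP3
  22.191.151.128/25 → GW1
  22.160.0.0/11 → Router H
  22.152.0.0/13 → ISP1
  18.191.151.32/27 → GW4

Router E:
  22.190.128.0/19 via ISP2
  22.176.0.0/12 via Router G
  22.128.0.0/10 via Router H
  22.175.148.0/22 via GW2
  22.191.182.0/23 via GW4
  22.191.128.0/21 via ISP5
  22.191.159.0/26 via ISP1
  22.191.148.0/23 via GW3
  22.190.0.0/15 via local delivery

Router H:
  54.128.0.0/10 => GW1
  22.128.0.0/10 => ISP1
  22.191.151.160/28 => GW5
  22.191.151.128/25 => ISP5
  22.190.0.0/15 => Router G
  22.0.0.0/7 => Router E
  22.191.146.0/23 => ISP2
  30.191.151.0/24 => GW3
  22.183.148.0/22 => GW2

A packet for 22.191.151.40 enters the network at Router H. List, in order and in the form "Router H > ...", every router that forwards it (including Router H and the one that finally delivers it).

At Router H: longest match for 22.191.151.40 is 22.190.0.0/15 -> Router G
At Router G: longest match for 22.191.151.40 is 22.188.0.0/14 -> Router E
At Router E: longest match for 22.191.151.40 is 22.190.0.0/15 -> local delivery

Router H > Router G > Router E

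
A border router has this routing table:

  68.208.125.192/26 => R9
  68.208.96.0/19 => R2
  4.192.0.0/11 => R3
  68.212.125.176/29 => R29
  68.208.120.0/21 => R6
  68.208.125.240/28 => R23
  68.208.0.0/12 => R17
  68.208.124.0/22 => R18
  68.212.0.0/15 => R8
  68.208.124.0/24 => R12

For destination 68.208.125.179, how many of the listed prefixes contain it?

4

Prefixes containing 68.208.125.179:
  68.208.0.0/12 (68.208.0.0 - 68.223.255.255)
  68.208.96.0/19 (68.208.96.0 - 68.208.127.255)
  68.208.120.0/21 (68.208.120.0 - 68.208.127.255)
  68.208.124.0/22 (68.208.124.0 - 68.208.127.255)
Total matching entries: 4.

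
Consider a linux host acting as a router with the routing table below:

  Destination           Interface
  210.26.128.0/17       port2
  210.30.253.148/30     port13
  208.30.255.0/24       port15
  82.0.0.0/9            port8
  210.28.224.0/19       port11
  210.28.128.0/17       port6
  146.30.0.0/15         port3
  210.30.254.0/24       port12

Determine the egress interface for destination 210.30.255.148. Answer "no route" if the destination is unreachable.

no route

No entry's prefix contains 210.30.255.148; there is no default route.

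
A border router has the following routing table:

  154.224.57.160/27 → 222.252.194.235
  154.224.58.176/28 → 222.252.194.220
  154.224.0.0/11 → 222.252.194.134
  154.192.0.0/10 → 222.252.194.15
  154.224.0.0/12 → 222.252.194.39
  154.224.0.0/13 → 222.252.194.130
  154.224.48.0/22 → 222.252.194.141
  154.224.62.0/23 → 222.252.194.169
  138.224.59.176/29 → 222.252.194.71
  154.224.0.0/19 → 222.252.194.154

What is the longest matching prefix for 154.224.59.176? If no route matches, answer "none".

154.224.0.0/13

Entries matching 154.224.59.176:
  154.192.0.0/10 (154.192.0.0 - 154.255.255.255)
  154.224.0.0/11 (154.224.0.0 - 154.255.255.255)
  154.224.0.0/12 (154.224.0.0 - 154.239.255.255)
  154.224.0.0/13 (154.224.0.0 - 154.231.255.255)
Most specific is 154.224.0.0/13.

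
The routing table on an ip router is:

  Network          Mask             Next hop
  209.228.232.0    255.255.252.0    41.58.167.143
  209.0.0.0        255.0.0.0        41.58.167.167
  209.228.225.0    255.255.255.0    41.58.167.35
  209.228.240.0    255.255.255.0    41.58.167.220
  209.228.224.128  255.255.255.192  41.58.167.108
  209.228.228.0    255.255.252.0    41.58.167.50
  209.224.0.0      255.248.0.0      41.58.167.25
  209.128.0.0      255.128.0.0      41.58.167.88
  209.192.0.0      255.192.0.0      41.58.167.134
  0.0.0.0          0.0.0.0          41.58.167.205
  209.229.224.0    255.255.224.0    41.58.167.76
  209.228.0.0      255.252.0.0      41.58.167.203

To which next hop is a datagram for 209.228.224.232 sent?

41.58.167.203

Routes whose prefix contains 209.228.224.232:
  0.0.0.0/0 (default, matches everything) -> 41.58.167.205
  209.0.0.0/8 (209.0.0.0 - 209.255.255.255) -> 41.58.167.167
  209.128.0.0/9 (209.128.0.0 - 209.255.255.255) -> 41.58.167.88
  209.192.0.0/10 (209.192.0.0 - 209.255.255.255) -> 41.58.167.134
  209.224.0.0/13 (209.224.0.0 - 209.231.255.255) -> 41.58.167.25
  209.228.0.0/14 (209.228.0.0 - 209.231.255.255) -> 41.58.167.203
More-specific entries that do NOT match:
  209.228.224.128/26 (209.228.224.128 - 209.228.224.191) does not contain 209.228.224.232
  209.228.225.0/24 (209.228.225.0 - 209.228.225.255) does not contain 209.228.224.232
  209.228.240.0/24 (209.228.240.0 - 209.228.240.255) does not contain 209.228.224.232
  209.228.232.0/22 (209.228.232.0 - 209.228.235.255) does not contain 209.228.224.232
  209.228.228.0/22 (209.228.228.0 - 209.228.231.255) does not contain 209.228.224.232
  209.229.224.0/19 (209.229.224.0 - 209.229.255.255) does not contain 209.228.224.232
Longest matching prefix is /14 -> next hop 41.58.167.203.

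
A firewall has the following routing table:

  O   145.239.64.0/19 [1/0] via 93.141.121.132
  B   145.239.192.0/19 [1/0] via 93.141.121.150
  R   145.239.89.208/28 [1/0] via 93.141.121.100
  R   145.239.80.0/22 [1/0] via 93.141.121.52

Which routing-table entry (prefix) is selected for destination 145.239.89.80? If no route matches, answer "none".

145.239.64.0/19

Entries matching 145.239.89.80:
  145.239.64.0/19 (145.239.64.0 - 145.239.95.255)
Most specific is 145.239.64.0/19.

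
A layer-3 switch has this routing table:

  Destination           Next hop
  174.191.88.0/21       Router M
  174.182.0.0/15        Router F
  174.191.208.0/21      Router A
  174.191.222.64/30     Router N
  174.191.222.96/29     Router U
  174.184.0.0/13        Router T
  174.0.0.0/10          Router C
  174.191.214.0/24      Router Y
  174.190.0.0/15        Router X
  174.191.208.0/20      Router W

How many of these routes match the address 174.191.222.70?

3

Prefixes containing 174.191.222.70:
  174.184.0.0/13 (174.184.0.0 - 174.191.255.255)
  174.190.0.0/15 (174.190.0.0 - 174.191.255.255)
  174.191.208.0/20 (174.191.208.0 - 174.191.223.255)
Total matching entries: 3.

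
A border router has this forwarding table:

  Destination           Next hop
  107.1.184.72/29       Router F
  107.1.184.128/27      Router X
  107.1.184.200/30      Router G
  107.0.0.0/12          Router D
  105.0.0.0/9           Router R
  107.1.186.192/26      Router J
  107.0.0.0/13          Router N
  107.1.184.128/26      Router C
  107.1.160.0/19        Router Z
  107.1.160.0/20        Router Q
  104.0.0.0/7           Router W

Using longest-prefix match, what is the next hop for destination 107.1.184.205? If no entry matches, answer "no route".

Routes whose prefix contains 107.1.184.205:
  107.0.0.0/12 (107.0.0.0 - 107.15.255.255) -> Router D
  107.0.0.0/13 (107.0.0.0 - 107.7.255.255) -> Router N
  107.1.160.0/19 (107.1.160.0 - 107.1.191.255) -> Router Z
More-specific entries that do NOT match:
  107.1.184.200/30 (107.1.184.200 - 107.1.184.203) does not contain 107.1.184.205
  107.1.184.72/29 (107.1.184.72 - 107.1.184.79) does not contain 107.1.184.205
  107.1.184.128/27 (107.1.184.128 - 107.1.184.159) does not contain 107.1.184.205
  107.1.186.192/26 (107.1.186.192 - 107.1.186.255) does not contain 107.1.184.205
  107.1.184.128/26 (107.1.184.128 - 107.1.184.191) does not contain 107.1.184.205
  107.1.160.0/20 (107.1.160.0 - 107.1.175.255) does not contain 107.1.184.205
Longest matching prefix is /19 -> next hop Router Z.

Router Z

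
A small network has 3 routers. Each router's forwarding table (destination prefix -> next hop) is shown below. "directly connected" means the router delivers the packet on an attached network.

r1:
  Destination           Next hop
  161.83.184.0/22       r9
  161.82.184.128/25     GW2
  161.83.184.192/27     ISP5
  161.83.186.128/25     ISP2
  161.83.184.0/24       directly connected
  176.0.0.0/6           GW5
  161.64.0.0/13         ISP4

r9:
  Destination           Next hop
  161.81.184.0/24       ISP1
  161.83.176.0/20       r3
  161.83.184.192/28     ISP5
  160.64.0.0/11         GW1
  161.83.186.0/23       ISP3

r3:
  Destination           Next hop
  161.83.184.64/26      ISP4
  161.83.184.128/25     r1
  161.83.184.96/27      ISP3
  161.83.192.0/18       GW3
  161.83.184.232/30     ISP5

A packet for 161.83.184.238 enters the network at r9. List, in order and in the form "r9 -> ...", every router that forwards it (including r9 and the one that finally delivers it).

r9 -> r3 -> r1

At r9: longest match for 161.83.184.238 is 161.83.176.0/20 -> r3
At r3: longest match for 161.83.184.238 is 161.83.184.128/25 -> r1
At r1: longest match for 161.83.184.238 is 161.83.184.0/24 -> directly connected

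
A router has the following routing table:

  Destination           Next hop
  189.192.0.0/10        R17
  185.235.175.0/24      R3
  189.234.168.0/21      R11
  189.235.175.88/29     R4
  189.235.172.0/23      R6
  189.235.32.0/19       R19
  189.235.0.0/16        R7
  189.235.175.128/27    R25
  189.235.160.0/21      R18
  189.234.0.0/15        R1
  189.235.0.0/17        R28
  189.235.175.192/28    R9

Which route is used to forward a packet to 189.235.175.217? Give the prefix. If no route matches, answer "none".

189.235.0.0/16

Entries matching 189.235.175.217:
  189.192.0.0/10 (189.192.0.0 - 189.255.255.255)
  189.234.0.0/15 (189.234.0.0 - 189.235.255.255)
  189.235.0.0/16 (189.235.0.0 - 189.235.255.255)
Most specific is 189.235.0.0/16.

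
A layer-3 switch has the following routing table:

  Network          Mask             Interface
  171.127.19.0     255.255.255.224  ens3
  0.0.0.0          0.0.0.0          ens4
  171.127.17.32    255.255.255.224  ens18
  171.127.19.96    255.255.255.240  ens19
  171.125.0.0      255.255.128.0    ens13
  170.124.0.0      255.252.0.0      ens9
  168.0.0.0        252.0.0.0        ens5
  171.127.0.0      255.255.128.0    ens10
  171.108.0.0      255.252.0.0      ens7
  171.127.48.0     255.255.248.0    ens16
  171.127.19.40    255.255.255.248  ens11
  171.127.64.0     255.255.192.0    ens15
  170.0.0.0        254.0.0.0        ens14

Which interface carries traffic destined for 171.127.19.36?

ens10

Routes whose prefix contains 171.127.19.36:
  0.0.0.0/0 (default, matches everything) -> ens4
  168.0.0.0/6 (168.0.0.0 - 171.255.255.255) -> ens5
  170.0.0.0/7 (170.0.0.0 - 171.255.255.255) -> ens14
  171.127.0.0/17 (171.127.0.0 - 171.127.127.255) -> ens10
More-specific entries that do NOT match:
  171.127.19.40/29 (171.127.19.40 - 171.127.19.47) does not contain 171.127.19.36
  171.127.19.96/28 (171.127.19.96 - 171.127.19.111) does not contain 171.127.19.36
  171.127.19.0/27 (171.127.19.0 - 171.127.19.31) does not contain 171.127.19.36
  171.127.17.32/27 (171.127.17.32 - 171.127.17.63) does not contain 171.127.19.36
  171.127.48.0/21 (171.127.48.0 - 171.127.55.255) does not contain 171.127.19.36
  171.127.64.0/18 (171.127.64.0 - 171.127.127.255) does not contain 171.127.19.36
Longest matching prefix is /17 -> interface ens10.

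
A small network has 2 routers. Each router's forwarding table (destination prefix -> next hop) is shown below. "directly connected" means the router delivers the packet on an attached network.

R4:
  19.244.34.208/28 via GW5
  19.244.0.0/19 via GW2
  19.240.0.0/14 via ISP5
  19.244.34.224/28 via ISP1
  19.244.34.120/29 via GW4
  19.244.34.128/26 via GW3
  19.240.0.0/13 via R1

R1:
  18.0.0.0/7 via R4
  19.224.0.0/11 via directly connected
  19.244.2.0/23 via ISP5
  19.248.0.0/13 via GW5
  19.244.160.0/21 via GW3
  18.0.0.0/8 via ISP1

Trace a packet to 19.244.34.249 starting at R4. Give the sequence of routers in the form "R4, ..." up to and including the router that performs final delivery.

R4, R1

At R4: longest match for 19.244.34.249 is 19.240.0.0/13 -> R1
At R1: longest match for 19.244.34.249 is 19.224.0.0/11 -> directly connected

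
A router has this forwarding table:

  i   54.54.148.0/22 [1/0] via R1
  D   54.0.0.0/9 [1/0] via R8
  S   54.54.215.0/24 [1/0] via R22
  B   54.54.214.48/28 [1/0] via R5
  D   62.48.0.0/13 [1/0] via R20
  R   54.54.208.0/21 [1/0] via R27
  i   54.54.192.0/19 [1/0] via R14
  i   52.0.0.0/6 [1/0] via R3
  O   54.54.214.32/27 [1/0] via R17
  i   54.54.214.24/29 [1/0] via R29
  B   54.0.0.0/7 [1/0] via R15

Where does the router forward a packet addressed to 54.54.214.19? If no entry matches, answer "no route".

Routes whose prefix contains 54.54.214.19:
  52.0.0.0/6 (52.0.0.0 - 55.255.255.255) -> R3
  54.0.0.0/7 (54.0.0.0 - 55.255.255.255) -> R15
  54.0.0.0/9 (54.0.0.0 - 54.127.255.255) -> R8
  54.54.192.0/19 (54.54.192.0 - 54.54.223.255) -> R14
  54.54.208.0/21 (54.54.208.0 - 54.54.215.255) -> R27
More-specific entries that do NOT match:
  54.54.214.24/29 (54.54.214.24 - 54.54.214.31) does not contain 54.54.214.19
  54.54.214.48/28 (54.54.214.48 - 54.54.214.63) does not contain 54.54.214.19
  54.54.214.32/27 (54.54.214.32 - 54.54.214.63) does not contain 54.54.214.19
  54.54.215.0/24 (54.54.215.0 - 54.54.215.255) does not contain 54.54.214.19
  54.54.148.0/22 (54.54.148.0 - 54.54.151.255) does not contain 54.54.214.19
Longest matching prefix is /21 -> next hop R27.

R27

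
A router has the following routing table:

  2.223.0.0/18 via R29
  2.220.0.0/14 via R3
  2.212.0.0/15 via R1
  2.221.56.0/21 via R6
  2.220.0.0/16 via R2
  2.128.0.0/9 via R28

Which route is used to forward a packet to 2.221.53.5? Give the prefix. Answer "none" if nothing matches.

2.220.0.0/14

Entries matching 2.221.53.5:
  2.128.0.0/9 (2.128.0.0 - 2.255.255.255)
  2.220.0.0/14 (2.220.0.0 - 2.223.255.255)
Most specific is 2.220.0.0/14.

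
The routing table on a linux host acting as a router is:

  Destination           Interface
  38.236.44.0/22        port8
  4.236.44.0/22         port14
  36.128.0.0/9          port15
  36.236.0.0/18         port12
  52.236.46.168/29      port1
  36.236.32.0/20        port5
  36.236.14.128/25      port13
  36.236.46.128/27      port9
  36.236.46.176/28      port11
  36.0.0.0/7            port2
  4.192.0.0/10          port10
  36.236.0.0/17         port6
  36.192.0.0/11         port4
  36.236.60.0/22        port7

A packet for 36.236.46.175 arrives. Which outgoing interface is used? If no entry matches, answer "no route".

Routes whose prefix contains 36.236.46.175:
  36.0.0.0/7 (36.0.0.0 - 37.255.255.255) -> port2
  36.128.0.0/9 (36.128.0.0 - 36.255.255.255) -> port15
  36.236.0.0/17 (36.236.0.0 - 36.236.127.255) -> port6
  36.236.0.0/18 (36.236.0.0 - 36.236.63.255) -> port12
  36.236.32.0/20 (36.236.32.0 - 36.236.47.255) -> port5
More-specific entries that do NOT match:
  52.236.46.168/29 (52.236.46.168 - 52.236.46.175) does not contain 36.236.46.175
  36.236.46.176/28 (36.236.46.176 - 36.236.46.191) does not contain 36.236.46.175
  36.236.46.128/27 (36.236.46.128 - 36.236.46.159) does not contain 36.236.46.175
  36.236.14.128/25 (36.236.14.128 - 36.236.14.255) does not contain 36.236.46.175
  38.236.44.0/22 (38.236.44.0 - 38.236.47.255) does not contain 36.236.46.175
  4.236.44.0/22 (4.236.44.0 - 4.236.47.255) does not contain 36.236.46.175
  36.236.60.0/22 (36.236.60.0 - 36.236.63.255) does not contain 36.236.46.175
Longest matching prefix is /20 -> interface port5.

port5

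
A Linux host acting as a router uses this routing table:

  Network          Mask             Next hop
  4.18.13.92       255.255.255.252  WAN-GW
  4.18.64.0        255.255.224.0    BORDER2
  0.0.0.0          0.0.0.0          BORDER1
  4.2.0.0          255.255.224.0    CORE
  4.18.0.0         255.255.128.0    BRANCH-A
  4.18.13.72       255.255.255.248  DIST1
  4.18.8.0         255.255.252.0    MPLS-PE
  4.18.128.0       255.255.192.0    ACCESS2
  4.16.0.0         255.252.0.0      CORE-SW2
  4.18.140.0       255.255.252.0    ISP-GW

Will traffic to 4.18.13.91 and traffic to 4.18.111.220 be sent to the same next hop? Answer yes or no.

4.18.13.91: longest match 4.18.0.0/17 -> BRANCH-A
4.18.111.220: longest match 4.18.0.0/17 -> BRANCH-A

yes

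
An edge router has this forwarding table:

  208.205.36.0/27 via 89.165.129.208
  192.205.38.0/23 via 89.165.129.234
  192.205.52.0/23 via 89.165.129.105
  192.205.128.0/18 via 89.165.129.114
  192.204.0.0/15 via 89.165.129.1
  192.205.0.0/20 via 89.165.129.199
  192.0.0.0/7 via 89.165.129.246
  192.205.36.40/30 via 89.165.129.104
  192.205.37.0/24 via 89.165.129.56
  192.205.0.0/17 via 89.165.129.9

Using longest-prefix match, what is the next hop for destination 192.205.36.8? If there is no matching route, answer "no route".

89.165.129.9

Routes whose prefix contains 192.205.36.8:
  192.0.0.0/7 (192.0.0.0 - 193.255.255.255) -> 89.165.129.246
  192.204.0.0/15 (192.204.0.0 - 192.205.255.255) -> 89.165.129.1
  192.205.0.0/17 (192.205.0.0 - 192.205.127.255) -> 89.165.129.9
More-specific entries that do NOT match:
  192.205.36.40/30 (192.205.36.40 - 192.205.36.43) does not contain 192.205.36.8
  208.205.36.0/27 (208.205.36.0 - 208.205.36.31) does not contain 192.205.36.8
  192.205.37.0/24 (192.205.37.0 - 192.205.37.255) does not contain 192.205.36.8
  192.205.38.0/23 (192.205.38.0 - 192.205.39.255) does not contain 192.205.36.8
  192.205.52.0/23 (192.205.52.0 - 192.205.53.255) does not contain 192.205.36.8
  192.205.0.0/20 (192.205.0.0 - 192.205.15.255) does not contain 192.205.36.8
  192.205.128.0/18 (192.205.128.0 - 192.205.191.255) does not contain 192.205.36.8
Longest matching prefix is /17 -> next hop 89.165.129.9.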